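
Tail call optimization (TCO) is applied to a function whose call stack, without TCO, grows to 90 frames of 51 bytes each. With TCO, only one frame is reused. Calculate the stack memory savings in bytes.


Without TCO: 90 * 51 = 4590 bytes
With TCO: reuse 1 frame = 51 bytes
Savings = 4590 - 51 = 4539

4539


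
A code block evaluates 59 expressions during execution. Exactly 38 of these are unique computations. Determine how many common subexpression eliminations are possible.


CSE count = total expressions - unique expressions
= 59 - 38 = 21

21


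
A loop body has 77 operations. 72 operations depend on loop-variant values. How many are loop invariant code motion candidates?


Invariant candidates = total - loop-dependent
= 77 - 72 = 5

5


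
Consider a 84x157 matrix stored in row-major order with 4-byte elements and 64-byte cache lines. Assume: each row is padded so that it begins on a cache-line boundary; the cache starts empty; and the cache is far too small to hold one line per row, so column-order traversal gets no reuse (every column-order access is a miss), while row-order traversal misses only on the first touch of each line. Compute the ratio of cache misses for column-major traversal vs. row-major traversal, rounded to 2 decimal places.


Each row occupies 157 * 4 = 628 bytes and starts on a line boundary, so it spans ceil(628 / 64) = 10 cache lines.
Row-major traversal misses (one per line touched): 84 * ceil(157 * 4 / 64) = 840
Column-major traversal misses (no reuse, every access misses): 84 * 157 = 13188
Ratio = 13188 / 840 = 15.7

15.7


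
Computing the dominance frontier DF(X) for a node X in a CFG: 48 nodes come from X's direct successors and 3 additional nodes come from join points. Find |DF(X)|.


DF(X) = direct successor contributions + join point contributions
= 48 + 3 = 51

51


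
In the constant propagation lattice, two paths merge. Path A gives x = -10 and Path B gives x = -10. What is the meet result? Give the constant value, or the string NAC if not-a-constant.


Meet operation: if both paths give the same constant, result is that constant; if they differ, result is NAC (not-a-constant).
Path A: -10, Path B: -10 -> equal
Result: constant -> -10

-10


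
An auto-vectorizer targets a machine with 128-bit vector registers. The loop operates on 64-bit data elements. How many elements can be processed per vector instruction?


Width = SIMD bits / data type bits
= 128 / 64 = 2

2


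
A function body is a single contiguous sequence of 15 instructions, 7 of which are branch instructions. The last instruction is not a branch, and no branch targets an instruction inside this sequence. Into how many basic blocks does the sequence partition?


With no in-sequence branch targets, the leaders are the first instruction plus the instruction after each branch.
Number of basic blocks = branches + 1
= 7 + 1 = 8

8


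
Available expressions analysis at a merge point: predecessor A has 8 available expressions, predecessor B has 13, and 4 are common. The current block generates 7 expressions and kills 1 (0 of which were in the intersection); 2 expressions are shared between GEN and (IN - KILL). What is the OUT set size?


IN = intersection of predecessors = 4
IN - KILL = 4 - 0 = 4
|OUT| = |GEN| + |IN - KILL| - |GEN ∩ (IN - KILL)| = 7 + 4 - 2 = 9

9


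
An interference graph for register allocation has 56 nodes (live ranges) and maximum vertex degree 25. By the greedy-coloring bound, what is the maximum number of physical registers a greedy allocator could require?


Greedy coloring never needs more than (max_degree + 1) colors: when coloring a vertex, at most max_degree neighbors are already colored.
Upper bound = 25 + 1 = 26

26


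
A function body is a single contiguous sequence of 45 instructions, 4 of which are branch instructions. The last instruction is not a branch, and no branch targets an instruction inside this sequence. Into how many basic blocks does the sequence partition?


With no in-sequence branch targets, the leaders are the first instruction plus the instruction after each branch.
Number of basic blocks = branches + 1
= 4 + 1 = 5

5


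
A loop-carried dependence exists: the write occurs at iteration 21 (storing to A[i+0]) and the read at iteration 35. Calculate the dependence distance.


Distance = read iteration - write iteration
= 35 - 21 = 14

14


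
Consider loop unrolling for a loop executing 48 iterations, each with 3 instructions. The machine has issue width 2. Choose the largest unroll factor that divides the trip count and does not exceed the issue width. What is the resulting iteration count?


Largest divisor of 48 <= 2 is 2
New iterations = 48 / 2 = 24

24


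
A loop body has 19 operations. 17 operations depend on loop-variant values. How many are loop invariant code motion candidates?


Invariant candidates = total - loop-dependent
= 19 - 17 = 2

2


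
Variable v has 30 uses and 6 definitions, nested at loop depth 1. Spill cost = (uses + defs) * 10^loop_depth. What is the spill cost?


uses + defs = 30 + 6 = 36
10^1 = 10
Spill cost = 36 * 10 = 360

360


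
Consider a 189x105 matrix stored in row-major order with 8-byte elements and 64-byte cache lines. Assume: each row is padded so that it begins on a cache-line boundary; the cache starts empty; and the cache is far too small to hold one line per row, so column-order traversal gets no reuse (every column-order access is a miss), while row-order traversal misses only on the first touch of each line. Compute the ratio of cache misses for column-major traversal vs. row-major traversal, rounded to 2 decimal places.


Each row occupies 105 * 8 = 840 bytes and starts on a line boundary, so it spans ceil(840 / 64) = 14 cache lines.
Row-major traversal misses (one per line touched): 189 * ceil(105 * 8 / 64) = 2646
Column-major traversal misses (no reuse, every access misses): 189 * 105 = 19845
Ratio = 19845 / 2646 = 7.5

7.5


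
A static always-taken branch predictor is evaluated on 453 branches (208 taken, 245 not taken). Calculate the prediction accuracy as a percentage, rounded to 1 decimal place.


Predictor: always-taken
Correct predictions = 208
Accuracy = 208 / 453 * 100 = 45.9%

45.9


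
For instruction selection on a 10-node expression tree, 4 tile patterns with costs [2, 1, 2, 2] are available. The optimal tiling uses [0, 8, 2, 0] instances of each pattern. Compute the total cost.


Total cost = sum(count_i * cost_i)
= 0*2 + 8*1 + 2*2 + 0*2
= 12

12


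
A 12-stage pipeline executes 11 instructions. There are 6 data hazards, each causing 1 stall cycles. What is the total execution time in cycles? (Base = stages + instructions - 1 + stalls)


Base cycles = 12 + 11 - 1 = 22
Total stalls = 6 * 1 = 6
Total = 22 + 6 = 28

28


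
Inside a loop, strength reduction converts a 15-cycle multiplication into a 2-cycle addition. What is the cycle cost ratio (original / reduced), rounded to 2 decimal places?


Ratio = mult_cost / add_cost = 15 / 2 = 7.5

7.5


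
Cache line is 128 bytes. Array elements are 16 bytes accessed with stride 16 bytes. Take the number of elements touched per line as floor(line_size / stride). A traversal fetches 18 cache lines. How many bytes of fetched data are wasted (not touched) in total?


Elements per line = floor(128 / 16) = 8
Bytes used per line = 8 * 16 = 128
Wasted per line = 128 - 128 = 0
Total wasted = 0 * 18 = 0

0


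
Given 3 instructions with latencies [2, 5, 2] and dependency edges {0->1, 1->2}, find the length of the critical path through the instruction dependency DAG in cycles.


Compute longest path through dependency graph: dist(Ik) = max over predecessors of dist + latency(Ik).
dist(I0) = latency 2 = 2
dist(I1) = dist(I0) + 5 = 2 + 5 = 7
dist(I2) = dist(I1) + 2 = 7 + 2 = 9
Critical path = max dist = 9

9


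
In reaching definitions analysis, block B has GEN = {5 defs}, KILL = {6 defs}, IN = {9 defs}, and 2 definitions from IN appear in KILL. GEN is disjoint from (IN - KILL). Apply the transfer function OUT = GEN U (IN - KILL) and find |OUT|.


IN - KILL: 9 - 2 = 7 surviving definitions
OUT = GEN + surviving = 5 + 7 = 12

12


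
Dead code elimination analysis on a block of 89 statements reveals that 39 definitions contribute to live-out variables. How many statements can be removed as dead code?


Dead code = total statements - live definitions
= 89 - 39 = 50

50


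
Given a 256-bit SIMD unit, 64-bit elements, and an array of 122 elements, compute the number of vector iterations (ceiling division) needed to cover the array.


Width = 256 / 64 = 4 elements per vector op
Iterations = ceil(122 / 4) = 31

31


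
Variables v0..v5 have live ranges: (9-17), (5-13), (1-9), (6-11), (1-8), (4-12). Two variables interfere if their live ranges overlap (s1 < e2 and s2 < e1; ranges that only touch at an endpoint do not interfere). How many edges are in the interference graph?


Check all pairs for overlapping intervals.
Two intervals (s1,e1) and (s2,e2) overlap if s1 < e2 and s2 < e1.
v0 (9-17) vs v1..v5: overlaps v1, v3, v5 -> 3
v1 (5-13) vs v2..v5: overlaps v2, v3, v4, v5 -> 4
v2 (1-9) vs v3..v5: overlaps v3, v4, v5 -> 3
v3 (6-11) vs v4..v5: overlaps v4, v5 -> 2
v4 (1-8) vs v5: overlaps v5 -> 1
Total overlapping pairs = 3 + 4 + 3 + 2 + 1 = 13

13


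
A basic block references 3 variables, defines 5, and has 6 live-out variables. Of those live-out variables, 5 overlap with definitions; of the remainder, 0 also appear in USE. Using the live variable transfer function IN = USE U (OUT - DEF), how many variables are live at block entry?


OUT - DEF: 6 - 5 = 1
|IN| = |USE| + |OUT - DEF| - |USE ∩ (OUT - DEF)| = 3 + 1 - 0 = 4

4


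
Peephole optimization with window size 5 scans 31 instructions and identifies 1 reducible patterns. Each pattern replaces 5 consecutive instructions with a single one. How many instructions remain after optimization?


Each match removes 4 instructions.
Total removed = 1 * 4 = 4
Remaining = 31 - 4 = 27

27


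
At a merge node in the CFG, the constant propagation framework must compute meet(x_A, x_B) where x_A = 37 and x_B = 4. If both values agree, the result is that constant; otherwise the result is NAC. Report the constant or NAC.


Meet operation: if both paths give the same constant, result is that constant; if they differ, result is NAC (not-a-constant).
Path A: 37, Path B: 4 -> differ
Result: not-a-constant -> NAC

NAC


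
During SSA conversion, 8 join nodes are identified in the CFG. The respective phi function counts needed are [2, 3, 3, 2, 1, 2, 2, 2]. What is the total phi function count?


Total phi functions = sum of phi functions at each join node
= 2 + 3 + 3 + 2 + 1 + 2 + 2 + 2 = 17

17


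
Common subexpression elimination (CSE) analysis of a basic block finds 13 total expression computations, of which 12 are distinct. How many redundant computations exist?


CSE count = total expressions - unique expressions
= 13 - 12 = 1

1


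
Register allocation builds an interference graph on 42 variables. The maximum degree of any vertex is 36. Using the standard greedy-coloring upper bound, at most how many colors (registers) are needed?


Greedy coloring never needs more than (max_degree + 1) colors: when coloring a vertex, at most max_degree neighbors are already colored.
Upper bound = 36 + 1 = 37

37


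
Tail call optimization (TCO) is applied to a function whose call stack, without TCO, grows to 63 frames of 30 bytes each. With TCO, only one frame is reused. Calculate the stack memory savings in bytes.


Without TCO: 63 * 30 = 1890 bytes
With TCO: reuse 1 frame = 30 bytes
Savings = 1890 - 30 = 1860

1860


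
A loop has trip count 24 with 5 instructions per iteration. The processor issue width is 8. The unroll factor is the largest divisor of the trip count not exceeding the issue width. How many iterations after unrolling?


Largest divisor of 24 <= 8 is 8
New iterations = 24 / 8 = 3

3


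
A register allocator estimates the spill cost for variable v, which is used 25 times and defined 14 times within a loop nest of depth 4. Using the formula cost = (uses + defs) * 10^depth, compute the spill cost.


uses + defs = 25 + 14 = 39
10^4 = 10000
Spill cost = 39 * 10000 = 390000

390000


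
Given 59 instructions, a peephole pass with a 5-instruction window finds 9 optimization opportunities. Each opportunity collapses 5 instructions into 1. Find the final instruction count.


Each match removes 4 instructions.
Total removed = 9 * 4 = 36
Remaining = 59 - 36 = 23

23


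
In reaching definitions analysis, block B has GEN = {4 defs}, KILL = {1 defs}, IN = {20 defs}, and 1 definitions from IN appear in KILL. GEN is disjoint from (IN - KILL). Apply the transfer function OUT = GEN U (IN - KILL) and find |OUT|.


IN - KILL: 20 - 1 = 19 surviving definitions
OUT = GEN + surviving = 4 + 19 = 23

23


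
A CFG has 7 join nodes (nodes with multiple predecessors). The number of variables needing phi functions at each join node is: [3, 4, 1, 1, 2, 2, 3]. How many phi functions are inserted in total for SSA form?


Total phi functions = sum of phi functions at each join node
= 3 + 4 + 1 + 1 + 2 + 2 + 3 = 16

16


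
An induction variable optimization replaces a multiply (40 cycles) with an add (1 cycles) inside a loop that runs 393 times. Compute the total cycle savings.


Per-iteration saving = 40 - 1 = 39
Total saved = 393 * 39 = 15327

15327


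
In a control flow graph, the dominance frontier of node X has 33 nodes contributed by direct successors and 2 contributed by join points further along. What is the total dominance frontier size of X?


DF(X) = direct successor contributions + join point contributions
= 33 + 2 = 35

35


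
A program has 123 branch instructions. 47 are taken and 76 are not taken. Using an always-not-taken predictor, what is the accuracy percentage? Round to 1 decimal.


Predictor: always-not-taken
Correct predictions = 76
Accuracy = 76 / 123 * 100 = 61.8%

61.8


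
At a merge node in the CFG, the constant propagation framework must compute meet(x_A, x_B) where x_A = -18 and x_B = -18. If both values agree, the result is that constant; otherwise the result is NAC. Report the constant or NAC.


Meet operation: if both paths give the same constant, result is that constant; if they differ, result is NAC (not-a-constant).
Path A: -18, Path B: -18 -> equal
Result: constant -> -18

-18


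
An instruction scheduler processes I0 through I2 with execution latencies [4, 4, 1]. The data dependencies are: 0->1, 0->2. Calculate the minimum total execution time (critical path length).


Compute longest path through dependency graph: dist(Ik) = max over predecessors of dist + latency(Ik).
dist(I0) = latency 4 = 4
dist(I1) = dist(I0) + 4 = 4 + 4 = 8
dist(I2) = dist(I0) + 1 = 4 + 1 = 5
Critical path = max dist = 8

8


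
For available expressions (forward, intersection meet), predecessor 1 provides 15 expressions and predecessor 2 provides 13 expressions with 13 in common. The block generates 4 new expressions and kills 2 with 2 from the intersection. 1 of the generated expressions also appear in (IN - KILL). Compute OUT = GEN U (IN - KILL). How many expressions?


IN = intersection of predecessors = 13
IN - KILL = 13 - 2 = 11
|OUT| = |GEN| + |IN - KILL| - |GEN ∩ (IN - KILL)| = 4 + 11 - 1 = 14

14


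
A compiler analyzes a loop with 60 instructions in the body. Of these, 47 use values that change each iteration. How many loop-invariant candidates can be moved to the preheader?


Invariant candidates = total - loop-dependent
= 60 - 47 = 13

13


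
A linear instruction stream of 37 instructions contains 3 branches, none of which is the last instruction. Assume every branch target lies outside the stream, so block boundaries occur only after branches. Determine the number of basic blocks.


With no in-sequence branch targets, the leaders are the first instruction plus the instruction after each branch.
Number of basic blocks = branches + 1
= 3 + 1 = 4

4


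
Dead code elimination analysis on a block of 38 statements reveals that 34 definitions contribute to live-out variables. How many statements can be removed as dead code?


Dead code = total statements - live definitions
= 38 - 34 = 4

4


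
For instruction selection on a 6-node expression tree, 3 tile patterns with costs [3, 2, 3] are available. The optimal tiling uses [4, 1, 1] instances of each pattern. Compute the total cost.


Total cost = sum(count_i * cost_i)
= 4*3 + 1*2 + 1*3
= 17

17


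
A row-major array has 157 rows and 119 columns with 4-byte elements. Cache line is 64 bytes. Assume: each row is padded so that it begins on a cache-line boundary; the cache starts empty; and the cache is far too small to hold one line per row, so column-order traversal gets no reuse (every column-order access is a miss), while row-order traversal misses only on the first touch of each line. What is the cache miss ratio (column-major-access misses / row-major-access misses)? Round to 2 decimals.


Each row occupies 119 * 4 = 476 bytes and starts on a line boundary, so it spans ceil(476 / 64) = 8 cache lines.
Row-major traversal misses (one per line touched): 157 * ceil(119 * 4 / 64) = 1256
Column-major traversal misses (no reuse, every access misses): 157 * 119 = 18683
Ratio = 18683 / 1256 = 14.88

14.88


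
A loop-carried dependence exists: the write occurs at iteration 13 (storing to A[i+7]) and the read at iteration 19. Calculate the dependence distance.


Distance = read iteration - write iteration
= 19 - 13 = 6

6


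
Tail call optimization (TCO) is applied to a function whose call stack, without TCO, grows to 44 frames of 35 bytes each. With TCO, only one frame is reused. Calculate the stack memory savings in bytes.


Without TCO: 44 * 35 = 1540 bytes
With TCO: reuse 1 frame = 35 bytes
Savings = 1540 - 35 = 1505

1505


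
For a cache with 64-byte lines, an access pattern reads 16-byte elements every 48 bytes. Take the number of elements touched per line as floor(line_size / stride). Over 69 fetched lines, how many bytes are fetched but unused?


Elements per line = floor(64 / 48) = 1
Bytes used per line = 1 * 16 = 16
Wasted per line = 64 - 16 = 48
Total wasted = 48 * 69 = 3312

3312


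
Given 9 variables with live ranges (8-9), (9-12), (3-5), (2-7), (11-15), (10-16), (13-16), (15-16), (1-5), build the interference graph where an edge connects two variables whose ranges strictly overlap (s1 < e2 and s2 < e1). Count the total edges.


Check all pairs for overlapping intervals.
Two intervals (s1,e1) and (s2,e2) overlap if s1 < e2 and s2 < e1.
v0 (8-9) vs v1..v8: overlaps none -> 0
v1 (9-12) vs v2..v8: overlaps v4, v5 -> 2
v2 (3-5) vs v3..v8: overlaps v3, v8 -> 2
v3 (2-7) vs v4..v8: overlaps v8 -> 1
v4 (11-15) vs v5..v8: overlaps v5, v6 -> 2
v5 (10-16) vs v6..v8: overlaps v6, v7 -> 2
v6 (13-16) vs v7..v8: overlaps v7 -> 1
v7 (15-16) vs v8: overlaps none -> 0
Total overlapping pairs = 0 + 2 + 2 + 1 + 2 + 2 + 1 + 0 = 10

10


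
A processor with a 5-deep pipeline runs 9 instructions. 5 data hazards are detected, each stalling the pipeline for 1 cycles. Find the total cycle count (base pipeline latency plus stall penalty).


Base cycles = 5 + 9 - 1 = 13
Total stalls = 5 * 1 = 5
Total = 13 + 5 = 18

18


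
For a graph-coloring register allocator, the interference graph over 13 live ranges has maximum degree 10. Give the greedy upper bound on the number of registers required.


Greedy coloring never needs more than (max_degree + 1) colors: when coloring a vertex, at most max_degree neighbors are already colored.
Upper bound = 10 + 1 = 11

11


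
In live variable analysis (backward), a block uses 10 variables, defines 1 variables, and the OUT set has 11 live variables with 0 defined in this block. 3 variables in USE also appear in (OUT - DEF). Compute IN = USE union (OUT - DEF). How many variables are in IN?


OUT - DEF: 11 - 0 = 11
|IN| = |USE| + |OUT - DEF| - |USE ∩ (OUT - DEF)| = 10 + 11 - 3 = 18

18


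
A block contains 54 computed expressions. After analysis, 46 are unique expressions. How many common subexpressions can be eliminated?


CSE count = total expressions - unique expressions
= 54 - 46 = 8

8


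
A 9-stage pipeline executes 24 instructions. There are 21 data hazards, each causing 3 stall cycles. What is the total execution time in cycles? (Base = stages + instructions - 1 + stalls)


Base cycles = 9 + 24 - 1 = 32
Total stalls = 21 * 3 = 63
Total = 32 + 63 = 95

95


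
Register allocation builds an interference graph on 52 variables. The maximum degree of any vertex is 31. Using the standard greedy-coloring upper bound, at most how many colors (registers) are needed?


Greedy coloring never needs more than (max_degree + 1) colors: when coloring a vertex, at most max_degree neighbors are already colored.
Upper bound = 31 + 1 = 32

32


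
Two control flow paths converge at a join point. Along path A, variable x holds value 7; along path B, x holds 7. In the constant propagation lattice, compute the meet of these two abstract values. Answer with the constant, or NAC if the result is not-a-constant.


Meet operation: if both paths give the same constant, result is that constant; if they differ, result is NAC (not-a-constant).
Path A: 7, Path B: 7 -> equal
Result: constant -> 7

7


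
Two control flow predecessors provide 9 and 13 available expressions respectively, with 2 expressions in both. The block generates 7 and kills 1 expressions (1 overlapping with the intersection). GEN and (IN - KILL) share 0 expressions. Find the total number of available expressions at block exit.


IN = intersection of predecessors = 2
IN - KILL = 2 - 1 = 1
|OUT| = |GEN| + |IN - KILL| - |GEN ∩ (IN - KILL)| = 7 + 1 - 0 = 8

8


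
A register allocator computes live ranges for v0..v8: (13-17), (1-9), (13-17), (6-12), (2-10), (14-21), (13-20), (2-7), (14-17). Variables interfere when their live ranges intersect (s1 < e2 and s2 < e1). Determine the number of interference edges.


Check all pairs for overlapping intervals.
Two intervals (s1,e1) and (s2,e2) overlap if s1 < e2 and s2 < e1.
v0 (13-17) vs v1..v8: overlaps v2, v5, v6, v8 -> 4
v1 (1-9) vs v2..v8: overlaps v3, v4, v7 -> 3
v2 (13-17) vs v3..v8: overlaps v5, v6, v8 -> 3
v3 (6-12) vs v4..v8: overlaps v4, v7 -> 2
v4 (2-10) vs v5..v8: overlaps v7 -> 1
v5 (14-21) vs v6..v8: overlaps v6, v8 -> 2
v6 (13-20) vs v7..v8: overlaps v8 -> 1
v7 (2-7) vs v8: overlaps none -> 0
Total overlapping pairs = 4 + 3 + 3 + 2 + 1 + 2 + 1 + 0 = 16

16


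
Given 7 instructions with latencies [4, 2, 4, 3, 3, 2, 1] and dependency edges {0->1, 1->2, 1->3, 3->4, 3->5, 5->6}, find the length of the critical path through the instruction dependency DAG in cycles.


Compute longest path through dependency graph: dist(Ik) = max over predecessors of dist + latency(Ik).
dist(I0) = latency 4 = 4
dist(I1) = dist(I0) + 2 = 4 + 2 = 6
dist(I2) = dist(I1) + 4 = 6 + 4 = 10
dist(I3) = dist(I1) + 3 = 6 + 3 = 9
dist(I4) = dist(I3) + 3 = 9 + 3 = 12
dist(I5) = dist(I3) + 2 = 9 + 2 = 11
dist(I6) = dist(I5) + 1 = 11 + 1 = 12
Critical path = max dist = 12

12


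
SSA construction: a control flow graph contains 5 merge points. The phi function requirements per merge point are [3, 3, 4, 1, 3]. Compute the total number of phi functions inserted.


Total phi functions = sum of phi functions at each join node
= 3 + 3 + 4 + 1 + 3 = 14

14


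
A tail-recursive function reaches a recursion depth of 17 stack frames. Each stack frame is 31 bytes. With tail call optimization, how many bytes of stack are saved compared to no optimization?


Without TCO: 17 * 31 = 527 bytes
With TCO: reuse 1 frame = 31 bytes
Savings = 527 - 31 = 496

496


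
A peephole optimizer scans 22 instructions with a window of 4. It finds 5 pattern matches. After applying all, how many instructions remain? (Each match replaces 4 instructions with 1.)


Each match removes 3 instructions.
Total removed = 5 * 3 = 15
Remaining = 22 - 15 = 7

7


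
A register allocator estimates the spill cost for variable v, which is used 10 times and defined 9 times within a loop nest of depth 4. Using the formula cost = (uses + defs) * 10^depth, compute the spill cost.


uses + defs = 10 + 9 = 19
10^4 = 10000
Spill cost = 19 * 10000 = 190000

190000


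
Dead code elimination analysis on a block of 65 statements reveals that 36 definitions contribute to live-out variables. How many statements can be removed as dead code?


Dead code = total statements - live definitions
= 65 - 36 = 29

29


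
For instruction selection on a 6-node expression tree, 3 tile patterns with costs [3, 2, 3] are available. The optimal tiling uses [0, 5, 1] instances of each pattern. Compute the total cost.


Total cost = sum(count_i * cost_i)
= 0*3 + 5*2 + 1*3
= 13

13


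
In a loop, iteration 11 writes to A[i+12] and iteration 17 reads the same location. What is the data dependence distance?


Distance = read iteration - write iteration
= 17 - 11 = 6

6


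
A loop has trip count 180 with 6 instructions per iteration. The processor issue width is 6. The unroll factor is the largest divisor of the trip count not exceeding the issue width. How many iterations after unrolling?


Largest divisor of 180 <= 6 is 6
New iterations = 180 / 6 = 30

30


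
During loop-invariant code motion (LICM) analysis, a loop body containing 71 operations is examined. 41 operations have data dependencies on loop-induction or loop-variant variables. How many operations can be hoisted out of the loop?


Invariant candidates = total - loop-dependent
= 71 - 41 = 30

30


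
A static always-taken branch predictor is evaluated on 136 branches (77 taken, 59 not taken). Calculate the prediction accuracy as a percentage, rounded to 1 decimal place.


Predictor: always-taken
Correct predictions = 77
Accuracy = 77 / 136 * 100 = 56.6%

56.6


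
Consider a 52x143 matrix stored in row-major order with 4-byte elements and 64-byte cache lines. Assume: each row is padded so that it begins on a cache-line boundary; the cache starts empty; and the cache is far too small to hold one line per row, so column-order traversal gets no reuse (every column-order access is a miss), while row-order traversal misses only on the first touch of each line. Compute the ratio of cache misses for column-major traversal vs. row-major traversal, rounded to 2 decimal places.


Each row occupies 143 * 4 = 572 bytes and starts on a line boundary, so it spans ceil(572 / 64) = 9 cache lines.
Row-major traversal misses (one per line touched): 52 * ceil(143 * 4 / 64) = 468
Column-major traversal misses (no reuse, every access misses): 52 * 143 = 7436
Ratio = 7436 / 468 = 15.89

15.89


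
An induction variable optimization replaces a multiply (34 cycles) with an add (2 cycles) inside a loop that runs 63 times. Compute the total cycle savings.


Per-iteration saving = 34 - 2 = 32
Total saved = 63 * 32 = 2016

2016


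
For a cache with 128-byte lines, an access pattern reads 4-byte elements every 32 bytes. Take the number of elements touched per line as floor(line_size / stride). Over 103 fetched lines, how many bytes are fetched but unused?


Elements per line = floor(128 / 32) = 4
Bytes used per line = 4 * 4 = 16
Wasted per line = 128 - 16 = 112
Total wasted = 112 * 103 = 11536

11536


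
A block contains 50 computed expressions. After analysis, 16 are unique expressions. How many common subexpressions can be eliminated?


CSE count = total expressions - unique expressions
= 50 - 16 = 34

34


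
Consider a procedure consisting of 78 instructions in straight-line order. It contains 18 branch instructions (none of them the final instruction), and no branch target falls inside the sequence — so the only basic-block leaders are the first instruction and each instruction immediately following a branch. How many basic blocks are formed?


With no in-sequence branch targets, the leaders are the first instruction plus the instruction after each branch.
Number of basic blocks = branches + 1
= 18 + 1 = 19

19


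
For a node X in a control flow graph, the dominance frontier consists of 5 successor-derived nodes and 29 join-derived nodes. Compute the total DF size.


DF(X) = direct successor contributions + join point contributions
= 5 + 29 = 34

34


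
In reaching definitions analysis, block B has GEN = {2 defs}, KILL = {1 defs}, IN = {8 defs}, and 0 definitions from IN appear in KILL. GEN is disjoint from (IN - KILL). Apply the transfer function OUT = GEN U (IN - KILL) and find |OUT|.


IN - KILL: 8 - 0 = 8 surviving definitions
OUT = GEN + surviving = 2 + 8 = 10

10


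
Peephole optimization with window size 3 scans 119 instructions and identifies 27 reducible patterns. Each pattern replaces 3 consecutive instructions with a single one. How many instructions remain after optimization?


Each match removes 2 instructions.
Total removed = 27 * 2 = 54
Remaining = 119 - 54 = 65

65


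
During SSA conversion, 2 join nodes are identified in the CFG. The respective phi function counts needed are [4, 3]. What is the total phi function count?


Total phi functions = sum of phi functions at each join node
= 4 + 3 = 7

7


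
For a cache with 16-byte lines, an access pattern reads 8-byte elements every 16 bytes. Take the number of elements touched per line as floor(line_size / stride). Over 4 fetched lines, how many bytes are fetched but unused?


Elements per line = floor(16 / 16) = 1
Bytes used per line = 1 * 8 = 8
Wasted per line = 16 - 8 = 8
Total wasted = 8 * 4 = 32

32


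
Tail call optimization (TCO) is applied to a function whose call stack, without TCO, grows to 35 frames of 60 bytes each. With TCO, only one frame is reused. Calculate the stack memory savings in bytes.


Without TCO: 35 * 60 = 2100 bytes
With TCO: reuse 1 frame = 60 bytes
Savings = 2100 - 60 = 2040

2040


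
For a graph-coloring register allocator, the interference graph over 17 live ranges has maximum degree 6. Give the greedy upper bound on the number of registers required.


Greedy coloring never needs more than (max_degree + 1) colors: when coloring a vertex, at most max_degree neighbors are already colored.
Upper bound = 6 + 1 = 7

7


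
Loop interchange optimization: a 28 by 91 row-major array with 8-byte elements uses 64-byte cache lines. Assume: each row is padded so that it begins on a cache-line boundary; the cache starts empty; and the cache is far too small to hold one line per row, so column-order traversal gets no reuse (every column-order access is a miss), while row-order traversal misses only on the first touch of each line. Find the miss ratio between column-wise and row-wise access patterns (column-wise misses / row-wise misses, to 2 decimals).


Each row occupies 91 * 8 = 728 bytes and starts on a line boundary, so it spans ceil(728 / 64) = 12 cache lines.
Row-major traversal misses (one per line touched): 28 * ceil(91 * 8 / 64) = 336
Column-major traversal misses (no reuse, every access misses): 28 * 91 = 2548
Ratio = 2548 / 336 = 7.58

7.58


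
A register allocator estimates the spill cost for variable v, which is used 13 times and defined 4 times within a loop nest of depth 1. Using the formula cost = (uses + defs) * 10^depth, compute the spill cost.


uses + defs = 13 + 4 = 17
10^1 = 10
Spill cost = 17 * 10 = 170

170


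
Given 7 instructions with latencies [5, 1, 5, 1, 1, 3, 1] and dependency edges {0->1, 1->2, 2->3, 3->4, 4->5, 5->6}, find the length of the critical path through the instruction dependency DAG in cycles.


Compute longest path through dependency graph: dist(Ik) = max over predecessors of dist + latency(Ik).
dist(I0) = latency 5 = 5
dist(I1) = dist(I0) + 1 = 5 + 1 = 6
dist(I2) = dist(I1) + 5 = 6 + 5 = 11
dist(I3) = dist(I2) + 1 = 11 + 1 = 12
dist(I4) = dist(I3) + 1 = 12 + 1 = 13
dist(I5) = dist(I4) + 3 = 13 + 3 = 16
dist(I6) = dist(I5) + 1 = 16 + 1 = 17
Critical path = max dist = 17

17


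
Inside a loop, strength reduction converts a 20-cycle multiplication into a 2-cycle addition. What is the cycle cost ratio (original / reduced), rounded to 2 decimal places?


Ratio = mult_cost / add_cost = 20 / 2 = 10.0

10.0


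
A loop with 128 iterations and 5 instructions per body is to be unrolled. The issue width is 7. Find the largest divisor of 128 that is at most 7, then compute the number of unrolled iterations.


Largest divisor of 128 <= 7 is 4
New iterations = 128 / 4 = 32

32


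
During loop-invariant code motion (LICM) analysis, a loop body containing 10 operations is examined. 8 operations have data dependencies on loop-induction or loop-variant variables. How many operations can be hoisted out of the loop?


Invariant candidates = total - loop-dependent
= 10 - 8 = 2

2


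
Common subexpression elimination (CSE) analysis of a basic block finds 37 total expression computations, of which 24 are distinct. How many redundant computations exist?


CSE count = total expressions - unique expressions
= 37 - 24 = 13

13


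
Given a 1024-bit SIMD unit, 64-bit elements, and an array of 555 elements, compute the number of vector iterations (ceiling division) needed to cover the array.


Width = 1024 / 64 = 16 elements per vector op
Iterations = ceil(555 / 16) = 35

35


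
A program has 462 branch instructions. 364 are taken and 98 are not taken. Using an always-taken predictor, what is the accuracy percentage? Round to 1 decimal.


Predictor: always-taken
Correct predictions = 364
Accuracy = 364 / 462 * 100 = 78.8%

78.8


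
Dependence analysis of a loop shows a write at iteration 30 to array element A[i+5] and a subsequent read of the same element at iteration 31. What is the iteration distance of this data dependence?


Distance = read iteration - write iteration
= 31 - 30 = 1

1


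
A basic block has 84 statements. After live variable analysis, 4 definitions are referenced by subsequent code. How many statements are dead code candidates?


Dead code = total statements - live definitions
= 84 - 4 = 80

80


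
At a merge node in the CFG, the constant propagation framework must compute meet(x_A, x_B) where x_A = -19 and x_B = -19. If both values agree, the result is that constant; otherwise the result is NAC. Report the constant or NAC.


Meet operation: if both paths give the same constant, result is that constant; if they differ, result is NAC (not-a-constant).
Path A: -19, Path B: -19 -> equal
Result: constant -> -19

-19


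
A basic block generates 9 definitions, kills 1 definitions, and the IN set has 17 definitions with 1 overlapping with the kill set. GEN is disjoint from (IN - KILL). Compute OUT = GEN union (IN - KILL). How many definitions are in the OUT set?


IN - KILL: 17 - 1 = 16 surviving definitions
OUT = GEN + surviving = 9 + 16 = 25

25


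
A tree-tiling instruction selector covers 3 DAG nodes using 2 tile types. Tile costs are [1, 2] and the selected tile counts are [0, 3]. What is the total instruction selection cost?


Total cost = sum(count_i * cost_i)
= 0*1 + 3*2
= 6

6


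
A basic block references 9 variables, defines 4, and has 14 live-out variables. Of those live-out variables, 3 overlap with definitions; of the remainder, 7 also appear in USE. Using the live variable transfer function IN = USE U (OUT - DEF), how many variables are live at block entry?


OUT - DEF: 14 - 3 = 11
|IN| = |USE| + |OUT - DEF| - |USE ∩ (OUT - DEF)| = 9 + 11 - 7 = 13

13


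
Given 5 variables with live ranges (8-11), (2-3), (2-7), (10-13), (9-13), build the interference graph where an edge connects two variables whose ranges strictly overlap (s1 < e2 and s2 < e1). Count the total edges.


Check all pairs for overlapping intervals.
Two intervals (s1,e1) and (s2,e2) overlap if s1 < e2 and s2 < e1.
v0 (8-11) vs v1..v4: overlaps v3, v4 -> 2
v1 (2-3) vs v2..v4: overlaps v2 -> 1
v2 (2-7) vs v3..v4: overlaps none -> 0
v3 (10-13) vs v4: overlaps v4 -> 1
Total overlapping pairs = 2 + 1 + 0 + 1 = 4

4


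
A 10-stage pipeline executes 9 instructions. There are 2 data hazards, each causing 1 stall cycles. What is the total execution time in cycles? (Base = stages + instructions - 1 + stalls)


Base cycles = 10 + 9 - 1 = 18
Total stalls = 2 * 1 = 2
Total = 18 + 2 = 20

20


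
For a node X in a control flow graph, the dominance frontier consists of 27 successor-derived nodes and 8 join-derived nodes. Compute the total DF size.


DF(X) = direct successor contributions + join point contributions
= 27 + 8 = 35

35


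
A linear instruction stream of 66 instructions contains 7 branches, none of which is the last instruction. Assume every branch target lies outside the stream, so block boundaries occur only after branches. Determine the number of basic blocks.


With no in-sequence branch targets, the leaders are the first instruction plus the instruction after each branch.
Number of basic blocks = branches + 1
= 7 + 1 = 8

8


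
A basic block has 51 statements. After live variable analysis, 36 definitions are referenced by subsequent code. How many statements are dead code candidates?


Dead code = total statements - live definitions
= 51 - 36 = 15

15


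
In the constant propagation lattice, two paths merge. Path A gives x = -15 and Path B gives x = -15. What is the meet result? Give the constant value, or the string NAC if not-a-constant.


Meet operation: if both paths give the same constant, result is that constant; if they differ, result is NAC (not-a-constant).
Path A: -15, Path B: -15 -> equal
Result: constant -> -15

-15


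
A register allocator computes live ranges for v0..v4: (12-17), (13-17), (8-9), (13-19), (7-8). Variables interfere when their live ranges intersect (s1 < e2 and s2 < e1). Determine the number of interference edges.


Check all pairs for overlapping intervals.
Two intervals (s1,e1) and (s2,e2) overlap if s1 < e2 and s2 < e1.
v0 (12-17) vs v1..v4: overlaps v1, v3 -> 2
v1 (13-17) vs v2..v4: overlaps v3 -> 1
v2 (8-9) vs v3..v4: overlaps none -> 0
v3 (13-19) vs v4: overlaps none -> 0
Total overlapping pairs = 2 + 1 + 0 + 0 = 3

3


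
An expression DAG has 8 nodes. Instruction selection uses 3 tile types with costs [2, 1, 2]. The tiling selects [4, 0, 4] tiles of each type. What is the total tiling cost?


Total cost = sum(count_i * cost_i)
= 4*2 + 0*1 + 4*2
= 16

16


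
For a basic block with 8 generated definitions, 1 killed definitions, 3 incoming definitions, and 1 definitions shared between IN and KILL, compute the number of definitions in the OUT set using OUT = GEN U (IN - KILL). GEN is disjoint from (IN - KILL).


IN - KILL: 3 - 1 = 2 surviving definitions
OUT = GEN + surviving = 8 + 2 = 10

10


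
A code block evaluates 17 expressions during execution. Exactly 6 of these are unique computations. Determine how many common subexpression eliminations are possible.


CSE count = total expressions - unique expressions
= 17 - 6 = 11

11


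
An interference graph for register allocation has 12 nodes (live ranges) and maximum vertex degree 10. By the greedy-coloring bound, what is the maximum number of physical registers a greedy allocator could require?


Greedy coloring never needs more than (max_degree + 1) colors: when coloring a vertex, at most max_degree neighbors are already colored.
Upper bound = 10 + 1 = 11

11


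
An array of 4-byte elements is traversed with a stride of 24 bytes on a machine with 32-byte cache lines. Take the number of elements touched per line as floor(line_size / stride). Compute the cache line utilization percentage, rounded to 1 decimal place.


Elements per cache line = floor(32 / 24) = 1
Bytes used = 1 * 4 = 4
Utilization = 4 / 32 * 100 = 12.5%

12.5


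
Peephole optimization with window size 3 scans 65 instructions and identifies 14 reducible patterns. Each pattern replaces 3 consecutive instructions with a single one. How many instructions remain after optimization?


Each match removes 2 instructions.
Total removed = 14 * 2 = 28
Remaining = 65 - 28 = 37

37
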